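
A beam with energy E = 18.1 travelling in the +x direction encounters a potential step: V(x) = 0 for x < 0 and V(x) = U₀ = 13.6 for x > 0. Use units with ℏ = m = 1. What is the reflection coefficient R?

The wavenumbers are k₁ = √(2mE)/ℏ = 6.017 on the left and k₂ = √(2m(E − U₀))/ℏ = 3.000 on the right.
Continuity of ψ and ψ′ at the step yields the reflection amplitude r = (k₁ − k₂)/(k₁ + k₂) = 0.3346; thus R = |r|² = 0.1119, T = 0.8881.

R = 0.112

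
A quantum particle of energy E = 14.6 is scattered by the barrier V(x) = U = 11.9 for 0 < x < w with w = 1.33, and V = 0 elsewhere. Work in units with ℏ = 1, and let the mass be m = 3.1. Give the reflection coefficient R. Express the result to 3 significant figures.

E > U: inside the barrier k₂ = √(2m(E − U))/ℏ = 4.091, k₂w = 5.442.
Matching at both interfaces gives T⁻¹ = 1 + U² sin²(k₂w) / [4E(E − U)] = 1.499, hence T = 0.667.
R = 1 − T = 0.333.

R = 0.333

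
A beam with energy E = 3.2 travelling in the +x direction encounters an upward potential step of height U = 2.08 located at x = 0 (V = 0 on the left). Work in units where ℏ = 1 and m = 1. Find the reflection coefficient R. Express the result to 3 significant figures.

R = 0.0658

The wavenumbers are k₁ = √(2mE)/ℏ = 2.530 on the left and k₂ = √(2m(E − U))/ℏ = 1.497 on the right.
Matching ψ and ψ′ at x = 0 gives r = (k₁ − k₂)/(k₁ + k₂), so R = r² = 0.06584 and T = 1 − R = 0.9342.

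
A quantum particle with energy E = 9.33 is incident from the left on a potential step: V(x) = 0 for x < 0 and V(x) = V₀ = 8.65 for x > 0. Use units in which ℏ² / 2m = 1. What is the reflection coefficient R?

The wavenumbers are k₁ = √(2mE)/ℏ = 3.055 on the left and k₂ = √(2m(E − V₀))/ℏ = 0.8246 on the right.
Matching ψ and ψ′ at x = 0 gives r = (k₁ − k₂)/(k₁ + k₂), so R = r² = 0.3304 and T = 1 − R = 0.6696.

R = 0.330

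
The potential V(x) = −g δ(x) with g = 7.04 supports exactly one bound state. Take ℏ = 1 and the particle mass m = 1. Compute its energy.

E = -24.8

The bound state is ψ(x) = √κ e^{−κ|x|}. The derivative jump ψ'(0⁺) − ψ'(0⁻) = −(2mg/ℏ²)ψ(0) fixes κ = mg/ℏ² = 7.040.
Then E = −ℏ²κ²/(2m) = −mg²/(2ℏ²) = -24.78.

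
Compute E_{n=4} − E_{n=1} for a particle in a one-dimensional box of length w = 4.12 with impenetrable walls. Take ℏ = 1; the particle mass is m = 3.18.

ΔE = 1.37

E_n = n²π²ℏ²/(2mw²), so ΔE = (4² − 1²) π²ℏ²/(2mw²).
ΔE = 15 × π² / (2 × 3.18 × 4.12²) = 1.371.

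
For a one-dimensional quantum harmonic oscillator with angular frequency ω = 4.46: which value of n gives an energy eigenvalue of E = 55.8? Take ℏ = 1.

Invert E_n = (n + ½)ℏω: n = E/ℏω − ½ = 12.011, so n = 12.

n = 12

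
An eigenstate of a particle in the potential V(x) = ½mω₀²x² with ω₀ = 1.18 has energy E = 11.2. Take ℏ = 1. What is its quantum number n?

Invert E_n = (n + ½)ℏω₀: n = E/ℏω₀ − ½ = 8.992, so n = 9.

n = 9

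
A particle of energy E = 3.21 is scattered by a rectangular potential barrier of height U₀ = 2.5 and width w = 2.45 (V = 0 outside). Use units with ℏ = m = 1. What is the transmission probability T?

T = 0.968

E > U₀: inside the barrier k₂ = √(2m(E − U₀))/ℏ = 1.192, k₂w = 2.920.
Matching at both interfaces gives T⁻¹ = 1 + U₀² sin²(k₂w) / [4E(E − U₀)] = 1.033, hence T = 0.968.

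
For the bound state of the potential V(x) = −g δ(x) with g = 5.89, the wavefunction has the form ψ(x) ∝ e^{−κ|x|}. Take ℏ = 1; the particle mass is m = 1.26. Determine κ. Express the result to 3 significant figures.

Integrate −(ℏ²/2m)ψ'' − gδ(x)ψ = Eψ from −ε to +ε: the ψ'' term gives ψ'(0⁺) − ψ'(0⁻) and the δ term gives −(2mg/ℏ²)ψ(0).
With ψ ∝ e^{−κ|x|} this yields −2κ = −2mg/ℏ², so κ = mg/ℏ² = 7.421.

κ = 7.42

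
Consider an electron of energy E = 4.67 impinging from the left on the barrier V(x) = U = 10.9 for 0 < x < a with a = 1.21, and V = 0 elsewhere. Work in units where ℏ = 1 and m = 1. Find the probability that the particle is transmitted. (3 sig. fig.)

E < U: inside the barrier ψ ∝ e^{±κx} with κ = √(2m(U − E))/ℏ = 3.530.
κa = 4.271, sinh(κa) = 35.79.
Matching ψ, ψ′ at both faces gives T = [1 + U² sinh²(κa) / (4E(U − E))]⁻¹ = 1/1309 = 0.000764.

T = 0.000764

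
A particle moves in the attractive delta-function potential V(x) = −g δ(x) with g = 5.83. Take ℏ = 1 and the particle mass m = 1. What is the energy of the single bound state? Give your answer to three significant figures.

The bound state is ψ(x) = √κ e^{−κ|x|}. The derivative jump ψ'(0⁺) − ψ'(0⁻) = −(2mg/ℏ²)ψ(0) fixes κ = mg/ℏ² = 5.830.
Then E = −ℏ²κ²/(2m) = −mg²/(2ℏ²) = -16.99.

E = -17.0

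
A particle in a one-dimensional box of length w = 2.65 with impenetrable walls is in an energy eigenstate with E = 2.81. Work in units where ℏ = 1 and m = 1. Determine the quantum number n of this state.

For an infinite well E_n = n²π²ℏ²/(2mw²), so n = (w/πℏ)√(2mE).
n = (2.65/π) × √(2 × 1 × 2.81) = 2.000 → n = 2.

n = 2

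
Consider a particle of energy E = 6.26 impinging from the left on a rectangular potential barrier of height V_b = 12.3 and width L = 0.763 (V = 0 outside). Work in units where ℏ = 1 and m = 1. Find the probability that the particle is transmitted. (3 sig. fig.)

Since E < V_b the interior solution is evanescent with decay constant κ = √(2m(V_b − E))/ℏ = 3.476.
κL = 2.652, sinh(κL) = 7.055.
The exact tunnelling result is T⁻¹ = 1 + V_b² sinh²(κL) / [4E(V_b − E)] = 50.79, so T = 0.0197.

T = 0.0197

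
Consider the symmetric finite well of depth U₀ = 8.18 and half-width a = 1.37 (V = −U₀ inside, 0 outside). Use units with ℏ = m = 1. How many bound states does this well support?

N = 4

The dimensionless depth is z₀ = a√(2mU₀)/ℏ = 1.37 × √(16.36) = 5.541.
A new bound state (alternating even/odd) appears each time z₀ passes a multiple of π/2, so N = ⌊2z₀/π⌋ + 1 = ⌊3.528⌋ + 1 = 4.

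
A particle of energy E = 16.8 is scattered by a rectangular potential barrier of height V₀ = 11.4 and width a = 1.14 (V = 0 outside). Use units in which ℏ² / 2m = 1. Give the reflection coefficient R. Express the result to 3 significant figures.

E > V₀: inside the barrier k₂ = √(2m(E − V₀))/ℏ = 2.324, k₂a = 2.649.
T = [1 + V₀² sin²(k₂a) / (4E(E − V₀))]⁻¹ = 1/1.080 = 0.926.
R = 1 − T = 0.0741.

R = 0.0741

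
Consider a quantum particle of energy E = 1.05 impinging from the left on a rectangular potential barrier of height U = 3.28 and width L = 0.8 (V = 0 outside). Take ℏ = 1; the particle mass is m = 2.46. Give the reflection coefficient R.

E < U: inside the barrier ψ ∝ e^{±κx} with κ = √(2m(U − E))/ℏ = 3.312.
κL = 2.650, sinh(κL) = 7.041.
Matching ψ, ψ′ at both faces gives T = [1 + U² sinh²(κL) / (4E(U − E))]⁻¹ = 1/57.94 = 0.0173.
R = 1 − T = 0.983.

R = 0.983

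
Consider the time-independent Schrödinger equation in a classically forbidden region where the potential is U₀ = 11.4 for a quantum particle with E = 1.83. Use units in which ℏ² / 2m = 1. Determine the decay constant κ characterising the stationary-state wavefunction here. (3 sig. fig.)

Since E < U₀ the TISE in this region is ψ'' = κ²ψ with κ = √(2m(U₀ − E))/ℏ.
κ = √(2 × 0.5 × 9.57) = 3.094.

κ = 3.09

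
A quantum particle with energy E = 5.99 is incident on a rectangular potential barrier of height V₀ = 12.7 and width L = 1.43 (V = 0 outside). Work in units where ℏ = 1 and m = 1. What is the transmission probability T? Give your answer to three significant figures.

T = 0.000112

E < V₀: inside the barrier ψ ∝ e^{±κx} with κ = √(2m(V₀ − E))/ℏ = 3.663.
κL = 5.239, sinh(κL) = 94.20.
Matching ψ, ψ′ at both faces gives T = [1 + V₀² sinh²(κL) / (4E(V₀ − E))]⁻¹ = 1/8903 = 0.000112.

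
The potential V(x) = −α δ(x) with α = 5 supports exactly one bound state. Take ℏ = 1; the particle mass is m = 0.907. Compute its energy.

For x ≠ 0 the bound state is ψ ∝ e^{−κ|x|}; integrating the TISE across the delta gives the cusp condition 2κ = 2mα/ℏ², so κ = 4.535.
Then E = −ℏ²κ²/(2m) = −mα²/(2ℏ²) = -11.34.

E = -11.3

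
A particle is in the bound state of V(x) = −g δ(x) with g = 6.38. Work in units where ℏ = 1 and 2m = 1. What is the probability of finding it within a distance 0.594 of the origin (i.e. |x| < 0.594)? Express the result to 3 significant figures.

P = 0.977

The normalised bound state is ψ = √κ e^{−κ|x|} with κ = mg/ℏ² = 3.190.
P(|x| < d) = ∫_{−d}^{d} κ e^{−2κ|x|} dx = 1 − e^{−2κd} = 1 − e^{−3.790} = 0.9774.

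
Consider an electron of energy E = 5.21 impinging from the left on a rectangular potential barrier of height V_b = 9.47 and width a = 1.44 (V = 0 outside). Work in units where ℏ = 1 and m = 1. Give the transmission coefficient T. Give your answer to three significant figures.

T = 0.000884

Since E < V_b the interior solution is evanescent with decay constant κ = √(2m(V_b − E))/ℏ = 2.919.
κa = 4.203, sinh(κa) = 33.44.
The exact tunnelling result is T⁻¹ = 1 + V_b² sinh²(κa) / [4E(V_b − E)] = 1131, so T = 0.000884.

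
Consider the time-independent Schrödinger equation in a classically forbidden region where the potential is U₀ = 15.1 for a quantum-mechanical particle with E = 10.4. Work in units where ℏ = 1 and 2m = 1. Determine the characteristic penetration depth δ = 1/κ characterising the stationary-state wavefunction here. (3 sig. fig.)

δ = 0.461

Since E < U₀ the TISE in this region is ψ'' = κ²ψ with κ = √(2m(U₀ − E))/ℏ.
κ = √(2 × 0.5 × 4.7) = 2.168. The penetration depth is δ = 1/κ = 0.461.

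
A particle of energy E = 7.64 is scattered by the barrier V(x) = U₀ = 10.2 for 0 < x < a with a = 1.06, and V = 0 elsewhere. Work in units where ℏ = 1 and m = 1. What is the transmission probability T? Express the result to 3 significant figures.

T = 0.0246

Since E < U₀ the interior solution is evanescent with decay constant κ = √(2m(U₀ − E))/ℏ = 2.263.
κa = 2.399, sinh(κa) = 5.458.
The exact tunnelling result is T⁻¹ = 1 + U₀² sinh²(κa) / [4E(U₀ − E)] = 40.62, so T = 0.0246.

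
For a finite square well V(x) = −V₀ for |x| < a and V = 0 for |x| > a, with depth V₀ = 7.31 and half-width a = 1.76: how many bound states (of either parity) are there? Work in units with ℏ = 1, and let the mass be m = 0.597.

The dimensionless depth is z₀ = a√(2mV₀)/ℏ = 1.76 × √(8.728) = 5.200.
The even/odd transcendental equations gain one root per π/2 in z₀, giving N = 1 + ⌊2z₀/π⌋ = 1 + ⌊3.310⌋ = 4.

N = 4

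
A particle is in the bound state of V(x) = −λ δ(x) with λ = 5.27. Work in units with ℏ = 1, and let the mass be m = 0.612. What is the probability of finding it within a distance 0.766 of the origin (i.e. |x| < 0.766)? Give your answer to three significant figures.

P = 0.993

The normalised bound state is ψ = √κ e^{−κ|x|} with κ = mλ/ℏ² = 3.225.
P(|x| < d) = ∫_{−d}^{d} κ e^{−2κ|x|} dx = 1 − e^{−2κd} = 1 − e^{−4.941} = 0.9929.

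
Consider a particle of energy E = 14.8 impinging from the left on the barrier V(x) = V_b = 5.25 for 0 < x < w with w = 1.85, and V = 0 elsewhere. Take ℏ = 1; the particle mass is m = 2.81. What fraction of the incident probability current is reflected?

E > V_b: inside the barrier k₂ = √(2m(E − V_b))/ℏ = 7.326, k₂w = 13.55.
Matching at both interfaces gives T⁻¹ = 1 + V_b² sin²(k₂w) / [4E(E − V_b)] = 1.034, hence T = 0.967.
R = 1 − T = 0.0328.

R = 0.0328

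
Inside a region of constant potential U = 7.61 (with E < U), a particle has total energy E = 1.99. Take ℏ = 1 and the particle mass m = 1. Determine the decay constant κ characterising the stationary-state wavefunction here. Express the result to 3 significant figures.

κ = 3.35

Since E < U the TISE in this region is ψ'' = κ²ψ with κ = √(2m(U − E))/ℏ.
κ = √(2 × 1 × 5.62) = 3.353.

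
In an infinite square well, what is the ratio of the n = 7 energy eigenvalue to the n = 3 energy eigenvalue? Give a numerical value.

5.44444

E_n = n²π²ℏ²/(2mL²) so the ratio is n₂²/n₁² = 49/9 = 5.44444.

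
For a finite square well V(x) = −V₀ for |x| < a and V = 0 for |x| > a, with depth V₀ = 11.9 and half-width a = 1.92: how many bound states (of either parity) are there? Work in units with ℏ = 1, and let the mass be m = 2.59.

Define the well-strength parameter z₀ = (a/ℏ)√(2mV₀) = 1.92 × √(2·2.59·11.9) = 15.07.
A new bound state (alternating even/odd) appears each time z₀ passes a multiple of π/2, so N = ⌊2z₀/π⌋ + 1 = ⌊9.597⌋ + 1 = 10.

N = 10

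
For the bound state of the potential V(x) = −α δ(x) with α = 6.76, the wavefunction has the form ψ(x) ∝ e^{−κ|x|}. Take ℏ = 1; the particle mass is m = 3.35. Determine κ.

Integrating the TISE across x = 0 gives the cusp condition ψ'(0⁺) − ψ'(0⁻) = −(2mα/ℏ²)ψ(0).
With ψ ∝ e^{−κ|x|} this yields −2κ = −2mα/ℏ², so κ = mα/ℏ² = 22.65.

κ = 22.6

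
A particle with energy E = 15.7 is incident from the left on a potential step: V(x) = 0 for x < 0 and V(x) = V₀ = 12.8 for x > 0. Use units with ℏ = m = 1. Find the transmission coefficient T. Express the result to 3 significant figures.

T = 0.841

On each side the TISE gives plane waves with k = √(2m(E − V))/ℏ: k₁ = √(2·1·15.7) = 5.604, k₂ = √(2·1·2.9) = 2.408.
Continuity of ψ and ψ′ at the step yields the reflection amplitude r = (k₁ − k₂)/(k₁ + k₂) = 0.3988; thus R = |r|² = 0.1591, T = 0.8409.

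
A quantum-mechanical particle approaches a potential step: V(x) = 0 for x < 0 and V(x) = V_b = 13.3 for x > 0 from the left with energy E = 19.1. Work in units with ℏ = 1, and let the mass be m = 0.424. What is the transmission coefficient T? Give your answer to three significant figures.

T = 0.916

The wavenumbers are k₁ = √(2mE)/ℏ = 4.025 on the left and k₂ = √(2m(E − V_b))/ℏ = 2.218 on the right.
Matching ψ and ψ′ at x = 0 gives r = (k₁ − k₂)/(k₁ + k₂), so R = r² = 0.08378 and T = 1 − R = 0.9162.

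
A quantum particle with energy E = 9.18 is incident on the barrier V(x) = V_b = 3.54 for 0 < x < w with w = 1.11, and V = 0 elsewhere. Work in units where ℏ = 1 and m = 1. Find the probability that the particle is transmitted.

T = 0.982

E > V_b: inside the barrier k₂ = √(2m(E − V_b))/ℏ = 3.359, k₂w = 3.728.
T = [1 + V_b² sin²(k₂w) / (4E(E − V_b))]⁻¹ = 1/1.019 = 0.982.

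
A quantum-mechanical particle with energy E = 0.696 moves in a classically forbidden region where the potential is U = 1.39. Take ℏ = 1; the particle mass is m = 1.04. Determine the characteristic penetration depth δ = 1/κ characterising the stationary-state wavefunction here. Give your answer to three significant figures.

δ = 0.832

Since E < U the TISE in this region is ψ'' = κ²ψ with κ = √(2m(U − E))/ℏ.
κ = √(2 × 1.04 × 0.694) = 1.201. The penetration depth is δ = 1/κ = 0.832.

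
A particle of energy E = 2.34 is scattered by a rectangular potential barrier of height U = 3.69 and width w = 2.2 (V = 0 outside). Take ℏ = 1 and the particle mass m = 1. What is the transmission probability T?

Since E < U the interior solution is evanescent with decay constant κ = √(2m(U − E))/ℏ = 1.643.
κw = 3.615, sinh(κw) = 18.56.
The exact tunnelling result is T⁻¹ = 1 + U² sinh²(κw) / [4E(U − E)] = 372.3, so T = 0.00269.

T = 0.00269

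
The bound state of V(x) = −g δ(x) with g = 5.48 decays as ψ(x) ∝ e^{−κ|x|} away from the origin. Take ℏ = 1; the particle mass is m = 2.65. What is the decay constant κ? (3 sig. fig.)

Integrate −(ℏ²/2m)ψ'' − gδ(x)ψ = Eψ from −ε to +ε: the ψ'' term gives ψ'(0⁺) − ψ'(0⁻) and the δ term gives −(2mg/ℏ²)ψ(0).
With ψ ∝ e^{−κ|x|} this yields −2κ = −2mg/ℏ², so κ = mg/ℏ² = 14.52.

κ = 14.5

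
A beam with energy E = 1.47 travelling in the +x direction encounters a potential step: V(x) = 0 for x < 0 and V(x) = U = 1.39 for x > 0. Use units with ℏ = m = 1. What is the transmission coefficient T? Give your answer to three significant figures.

T = 0.614

On each side the TISE gives plane waves with k = √(2m(E − V))/ℏ: k₁ = √(2·1·1.47) = 1.715, k₂ = √(2·1·0.08) = 0.4000.
Matching ψ and ψ′ at x = 0 gives r = (k₁ − k₂)/(k₁ + k₂), so R = r² = 0.3865 and T = 1 − R = 0.6135.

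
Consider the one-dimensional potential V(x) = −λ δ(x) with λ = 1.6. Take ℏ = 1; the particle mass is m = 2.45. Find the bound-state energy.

The bound state is ψ(x) = √κ e^{−κ|x|}. The derivative jump ψ'(0⁺) − ψ'(0⁻) = −(2mλ/ℏ²)ψ(0) fixes κ = mλ/ℏ² = 3.920.
Then E = −ℏ²κ²/(2m) = −mλ²/(2ℏ²) = -3.136.

E = -3.14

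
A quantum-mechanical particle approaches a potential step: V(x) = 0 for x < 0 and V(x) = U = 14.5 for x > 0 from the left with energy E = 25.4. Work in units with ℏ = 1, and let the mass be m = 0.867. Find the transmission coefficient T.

T = 0.957

On each side the TISE gives plane waves with k = √(2m(E − V))/ℏ: k₁ = √(2·0.867·25.4) = 6.637, k₂ = √(2·0.867·10.9) = 4.347.
Matching ψ and ψ′ at x = 0 gives r = (k₁ − k₂)/(k₁ + k₂), so R = r² = 0.04343 and T = 1 − R = 0.9566.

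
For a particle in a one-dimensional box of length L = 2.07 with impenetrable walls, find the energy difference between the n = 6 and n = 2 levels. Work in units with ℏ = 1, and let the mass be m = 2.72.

ΔE = 13.5

E_n = n²π²ℏ²/(2mL²), so ΔE = (6² − 2²) π²ℏ²/(2mL²).
ΔE = 32 × π² / (2 × 2.72 × 2.07²) = 13.55.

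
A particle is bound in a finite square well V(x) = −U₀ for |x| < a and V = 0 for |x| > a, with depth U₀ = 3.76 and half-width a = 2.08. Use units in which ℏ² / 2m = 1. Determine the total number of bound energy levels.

N = 3

The dimensionless depth is z₀ = a√(2mU₀)/ℏ = 2.08 × √(3.760) = 4.033.
The even/odd transcendental equations gain one root per π/2 in z₀, giving N = 1 + ⌊2z₀/π⌋ = 1 + ⌊2.568⌋ = 3.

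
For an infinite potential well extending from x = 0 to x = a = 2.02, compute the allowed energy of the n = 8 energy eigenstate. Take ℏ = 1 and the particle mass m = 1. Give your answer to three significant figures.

E = 77.4

Requiring ψ(0) = ψ(a) = 0 quantises k = nπ/a, hence E_n = ℏ²k²/2m = n²π²ℏ²/(2ma²).
E_8 = 8² × π² / (2 × 1 × 2.02²) = 77.40.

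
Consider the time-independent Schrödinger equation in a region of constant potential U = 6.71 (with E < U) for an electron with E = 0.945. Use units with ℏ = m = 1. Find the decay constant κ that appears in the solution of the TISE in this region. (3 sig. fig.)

κ = 3.40

Since E < U the TISE in this region is ψ'' = κ²ψ with κ = √(2m(U − E))/ℏ.
κ = √(2 × 1 × 5.765) = 3.396.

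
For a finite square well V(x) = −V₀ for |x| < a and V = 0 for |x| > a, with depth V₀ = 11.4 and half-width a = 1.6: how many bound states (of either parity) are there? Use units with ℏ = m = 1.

N = 5

Define the well-strength parameter z₀ = (a/ℏ)√(2mV₀) = 1.6 × √(2·1·11.4) = 7.640.
A new bound state (alternating even/odd) appears each time z₀ passes a multiple of π/2, so N = ⌊2z₀/π⌋ + 1 = ⌊4.864⌋ + 1 = 5.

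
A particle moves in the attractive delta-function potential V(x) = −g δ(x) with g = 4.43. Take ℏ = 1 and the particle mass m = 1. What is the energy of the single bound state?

The bound state is ψ(x) = √κ e^{−κ|x|}. The derivative jump ψ'(0⁺) − ψ'(0⁻) = −(2mg/ℏ²)ψ(0) fixes κ = mg/ℏ² = 4.430.
Then E = −ℏ²κ²/(2m) = −mg²/(2ℏ²) = -9.812.

E = -9.81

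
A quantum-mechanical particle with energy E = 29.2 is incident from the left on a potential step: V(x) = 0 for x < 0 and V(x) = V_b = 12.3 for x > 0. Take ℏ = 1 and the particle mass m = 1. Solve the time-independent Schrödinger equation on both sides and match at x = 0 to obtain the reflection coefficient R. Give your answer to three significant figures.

On each side the TISE gives plane waves with k = √(2m(E − V))/ℏ: k₁ = √(2·1·29.2) = 7.642, k₂ = √(2·1·16.9) = 5.814.
Continuity of ψ and ψ′ at the step yields the reflection amplitude r = (k₁ − k₂)/(k₁ + k₂) = 0.1359; thus R = |r|² = 0.01846, T = 0.9815.

R = 0.0185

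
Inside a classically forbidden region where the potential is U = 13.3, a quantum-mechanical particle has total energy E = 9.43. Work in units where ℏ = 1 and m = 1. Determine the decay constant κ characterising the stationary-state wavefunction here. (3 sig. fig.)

κ = 2.78

Since E < U the TISE in this region is ψ'' = κ²ψ with κ = √(2m(U − E))/ℏ.
κ = √(2 × 1 × 3.87) = 2.782.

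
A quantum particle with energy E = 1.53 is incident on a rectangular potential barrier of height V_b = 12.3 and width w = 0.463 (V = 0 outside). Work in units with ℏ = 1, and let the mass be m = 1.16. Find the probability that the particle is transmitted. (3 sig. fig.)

E < V_b: inside the barrier ψ ∝ e^{±κx} with κ = √(2m(V_b − E))/ℏ = 4.999.
κw = 2.314, sinh(κw) = 5.010.
The exact tunnelling result is T⁻¹ = 1 + V_b² sinh²(κw) / [4E(V_b − E)] = 58.61, so T = 0.0171.

T = 0.0171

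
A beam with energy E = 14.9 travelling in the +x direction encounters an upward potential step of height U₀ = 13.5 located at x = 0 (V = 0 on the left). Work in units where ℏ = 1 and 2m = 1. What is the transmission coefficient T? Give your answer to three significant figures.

The wavenumbers are k₁ = √(2mE)/ℏ = 3.860 on the left and k₂ = √(2m(E − U₀))/ℏ = 1.183 on the right.
Continuity of ψ and ψ′ at the step yields the reflection amplitude r = (k₁ − k₂)/(k₁ + k₂) = 0.5308; thus R = |r|² = 0.2817, T = 0.7183.

T = 0.718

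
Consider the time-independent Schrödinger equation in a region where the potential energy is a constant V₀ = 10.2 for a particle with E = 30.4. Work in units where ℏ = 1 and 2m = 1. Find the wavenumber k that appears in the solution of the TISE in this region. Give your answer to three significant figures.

k = 4.49

With E > V₀ the solution is oscillatory, ψ ∝ e^{±ikx} with k = √(2m(E − V₀))/ℏ.
k = √(2 × 0.5 × 20.2) = 4.494.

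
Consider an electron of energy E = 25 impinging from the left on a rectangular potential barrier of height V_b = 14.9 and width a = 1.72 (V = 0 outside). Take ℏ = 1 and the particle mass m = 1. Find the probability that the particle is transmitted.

Above the barrier the interior wavenumber is k₂ = √(2m(E − V_b))/ℏ = 4.494, giving phase k₂a = 7.730.
Matching at both interfaces gives T⁻¹ = 1 + V_b² sin²(k₂a) / [4E(E − V_b)] = 1.216, hence T = 0.822.

T = 0.822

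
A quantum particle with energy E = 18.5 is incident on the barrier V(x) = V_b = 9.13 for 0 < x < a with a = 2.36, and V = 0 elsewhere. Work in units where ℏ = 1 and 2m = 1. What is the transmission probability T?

E > V_b: inside the barrier k₂ = √(2m(E − V_b))/ℏ = 3.061, k₂a = 7.224.
Matching at both interfaces gives T⁻¹ = 1 + V_b² sin²(k₂a) / [4E(E − V_b)] = 1.079, hence T = 0.927.

T = 0.927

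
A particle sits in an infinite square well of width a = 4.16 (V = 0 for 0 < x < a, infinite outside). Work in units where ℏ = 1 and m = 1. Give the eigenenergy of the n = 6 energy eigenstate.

E = 10.3

The infinite-well eigenfunctions ψ_n = √(2/a) sin(nπx/a) vanish at both walls, giving E_n = n²π²ℏ²/(2ma²).
E_6 = 6² × π² / (2 × 1 × 4.16²) = 10.27.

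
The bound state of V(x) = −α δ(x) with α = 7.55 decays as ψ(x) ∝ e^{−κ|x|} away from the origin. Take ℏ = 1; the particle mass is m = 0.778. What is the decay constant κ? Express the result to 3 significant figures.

κ = 5.87

Integrating the TISE across x = 0 gives the cusp condition ψ'(0⁺) − ψ'(0⁻) = −(2mα/ℏ²)ψ(0).
With ψ ∝ e^{−κ|x|} this yields −2κ = −2mα/ℏ², so κ = mα/ℏ² = 5.874.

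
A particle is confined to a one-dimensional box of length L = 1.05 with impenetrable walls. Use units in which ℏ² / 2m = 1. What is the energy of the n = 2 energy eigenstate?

E = 35.8

The infinite-well eigenfunctions ψ_n = √(2/L) sin(nπx/L) vanish at both walls, giving E_n = n²π²ℏ²/(2mL²).
E_2 = 2² × π² / (2 × 0.5 × 1.05²) = 35.81.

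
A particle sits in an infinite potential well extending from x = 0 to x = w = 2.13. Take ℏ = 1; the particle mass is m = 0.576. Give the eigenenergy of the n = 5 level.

Requiring ψ(0) = ψ(w) = 0 quantises k = nπ/w, hence E_n = ℏ²k²/2m = n²π²ℏ²/(2mw²).
E_5 = 5² × π² / (2 × 0.576 × 2.13²) = 47.21.

E = 47.2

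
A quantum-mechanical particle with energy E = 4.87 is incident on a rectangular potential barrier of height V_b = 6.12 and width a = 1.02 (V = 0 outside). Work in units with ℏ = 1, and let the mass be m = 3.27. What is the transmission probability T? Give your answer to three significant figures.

E < V_b: inside the barrier ψ ∝ e^{±κx} with κ = √(2m(V_b − E))/ℏ = 2.859.
κa = 2.916, sinh(κa) = 9.210.
Matching ψ, ψ′ at both faces gives T = [1 + V_b² sinh²(κa) / (4E(V_b − E))]⁻¹ = 1/131.5 = 0.00761.

T = 0.00761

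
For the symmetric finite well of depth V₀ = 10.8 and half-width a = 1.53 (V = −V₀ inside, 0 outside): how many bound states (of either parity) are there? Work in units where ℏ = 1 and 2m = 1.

N = 4

Define the well-strength parameter z₀ = (a/ℏ)√(2mV₀) = 1.53 × √(2·0.5·10.8) = 5.028.
The even/odd transcendental equations gain one root per π/2 in z₀, giving N = 1 + ⌊2z₀/π⌋ = 1 + ⌊3.201⌋ = 4.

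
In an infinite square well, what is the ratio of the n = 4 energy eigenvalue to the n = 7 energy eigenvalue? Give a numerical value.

0.326531

Since E_n ∝ n², the ratio is (4/7)² = 0.326531.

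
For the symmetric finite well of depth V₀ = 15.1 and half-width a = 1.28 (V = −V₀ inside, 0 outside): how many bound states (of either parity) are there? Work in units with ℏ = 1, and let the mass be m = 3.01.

The dimensionless depth is z₀ = a√(2mV₀)/ℏ = 1.28 × √(90.90) = 12.20.
A new bound state (alternating even/odd) appears each time z₀ passes a multiple of π/2, so N = ⌊2z₀/π⌋ + 1 = ⌊7.769⌋ + 1 = 8.

N = 8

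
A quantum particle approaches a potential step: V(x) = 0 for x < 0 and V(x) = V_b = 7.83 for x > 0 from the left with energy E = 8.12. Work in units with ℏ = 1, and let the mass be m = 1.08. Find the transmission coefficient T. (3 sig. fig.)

The wavenumbers are k₁ = √(2mE)/ℏ = 4.188 on the left and k₂ = √(2m(E − V_b))/ℏ = 0.7915 on the right.
Matching ψ and ψ′ at x = 0 gives r = (k₁ − k₂)/(k₁ + k₂), so R = r² = 0.4653 and T = 1 − R = 0.5347.

T = 0.535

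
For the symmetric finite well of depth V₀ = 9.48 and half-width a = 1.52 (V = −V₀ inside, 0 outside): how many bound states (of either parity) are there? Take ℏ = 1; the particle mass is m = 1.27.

N = 5

The dimensionless depth is z₀ = a√(2mV₀)/ℏ = 1.52 × √(24.08) = 7.459.
The even/odd transcendental equations gain one root per π/2 in z₀, giving N = 1 + ⌊2z₀/π⌋ = 1 + ⌊4.748⌋ = 5.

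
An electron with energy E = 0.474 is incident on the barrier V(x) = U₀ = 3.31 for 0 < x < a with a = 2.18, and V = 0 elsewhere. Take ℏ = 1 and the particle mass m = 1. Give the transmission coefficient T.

Since E < U₀ the interior solution is evanescent with decay constant κ = √(2m(U₀ − E))/ℏ = 2.382.
κa = 5.192, sinh(κa) = 89.90.
The exact tunnelling result is T⁻¹ = 1 + U₀² sinh²(κa) / [4E(U₀ − E)] = 16470, so T = 0.0000607.

T = 0.0000607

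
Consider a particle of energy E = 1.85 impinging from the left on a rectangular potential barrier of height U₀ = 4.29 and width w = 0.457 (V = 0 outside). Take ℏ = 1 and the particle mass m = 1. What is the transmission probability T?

E < U₀: inside the barrier ψ ∝ e^{±κx} with κ = √(2m(U₀ − E))/ℏ = 2.209.
κw = 1.010, sinh(κw) = 1.190.
The exact tunnelling result is T⁻¹ = 1 + U₀² sinh²(κw) / [4E(U₀ − E)] = 2.443, so T = 0.409.

T = 0.409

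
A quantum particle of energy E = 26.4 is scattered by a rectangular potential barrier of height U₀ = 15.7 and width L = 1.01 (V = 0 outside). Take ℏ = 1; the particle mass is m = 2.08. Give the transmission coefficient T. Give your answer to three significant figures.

Above the barrier the interior wavenumber is k₂ = √(2m(E − U₀))/ℏ = 6.672, giving phase k₂L = 6.738.
T = [1 + U₀² sin²(k₂L) / (4E(E − U₀))]⁻¹ = 1/1.042 = 0.960.

T = 0.960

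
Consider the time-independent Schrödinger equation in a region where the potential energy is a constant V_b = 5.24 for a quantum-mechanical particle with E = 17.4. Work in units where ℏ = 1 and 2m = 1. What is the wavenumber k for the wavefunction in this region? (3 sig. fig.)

k = 3.49

With E > V_b the solution is oscillatory, ψ ∝ e^{±ikx} with k = √(2m(E − V_b))/ℏ.
k = √(2 × 0.5 × 12.16) = 3.487.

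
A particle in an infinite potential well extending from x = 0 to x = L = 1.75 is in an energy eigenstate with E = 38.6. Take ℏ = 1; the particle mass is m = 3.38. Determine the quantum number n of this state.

n = 9

For an infinite well E_n = n²π²ℏ²/(2mL²), so n = (L/πℏ)√(2mE).
n = (1.75/π) × √(2 × 3.38 × 38.6) = 8.998 → n = 9.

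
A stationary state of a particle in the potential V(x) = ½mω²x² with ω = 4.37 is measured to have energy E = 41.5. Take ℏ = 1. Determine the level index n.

n = 9

Invert E_n = (n + ½)ℏω: n = E/ℏω − ½ = 8.997, so n = 9.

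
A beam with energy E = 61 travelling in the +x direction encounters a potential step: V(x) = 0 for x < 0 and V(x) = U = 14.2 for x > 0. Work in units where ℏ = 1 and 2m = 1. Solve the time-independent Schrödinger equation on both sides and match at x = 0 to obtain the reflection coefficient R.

On each side the TISE gives plane waves with k = √(2m(E − V))/ℏ: k₁ = √(2·½·61) = 7.810, k₂ = √(2·½·46.8) = 6.841.
Continuity of ψ and ψ′ at the step yields the reflection amplitude r = (k₁ − k₂)/(k₁ + k₂) = 0.06615; thus R = |r|² = 0.004376, T = 0.9956.

R = 0.00438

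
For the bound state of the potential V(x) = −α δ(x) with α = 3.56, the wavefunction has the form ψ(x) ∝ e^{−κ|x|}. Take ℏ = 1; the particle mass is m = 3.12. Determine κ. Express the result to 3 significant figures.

Integrating the TISE across x = 0 gives the cusp condition ψ'(0⁺) − ψ'(0⁻) = −(2mα/ℏ²)ψ(0).
With ψ ∝ e^{−κ|x|} this yields −2κ = −2mα/ℏ², so κ = mα/ℏ² = 11.11.

κ = 11.1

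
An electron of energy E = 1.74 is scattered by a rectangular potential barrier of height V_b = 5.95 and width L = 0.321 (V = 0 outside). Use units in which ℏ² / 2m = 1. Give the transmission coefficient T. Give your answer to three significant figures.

E < V_b: inside the barrier ψ ∝ e^{±κx} with κ = √(2m(V_b − E))/ℏ = 2.052.
κL = 0.6586, sinh(κL) = 0.7073.
The exact tunnelling result is T⁻¹ = 1 + V_b² sinh²(κL) / [4E(V_b − E)] = 1.604, so T = 0.623.

T = 0.623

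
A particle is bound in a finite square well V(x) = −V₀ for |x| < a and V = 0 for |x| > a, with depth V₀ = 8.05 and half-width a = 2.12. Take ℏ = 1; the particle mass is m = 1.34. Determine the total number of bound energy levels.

Define the well-strength parameter z₀ = (a/ℏ)√(2mV₀) = 2.12 × √(2·1.34·8.05) = 9.847.
A new bound state (alternating even/odd) appears each time z₀ passes a multiple of π/2, so N = ⌊2z₀/π⌋ + 1 = ⌊6.269⌋ + 1 = 7.

N = 7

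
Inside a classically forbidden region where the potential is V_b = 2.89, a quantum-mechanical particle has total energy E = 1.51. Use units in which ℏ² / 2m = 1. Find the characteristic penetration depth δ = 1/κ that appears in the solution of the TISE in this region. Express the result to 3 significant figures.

δ = 0.851

Since E < V_b the TISE in this region is ψ'' = κ²ψ with κ = √(2m(V_b − E))/ℏ.
κ = √(2 × 0.5 × 1.38) = 1.175. The penetration depth is δ = 1/κ = 0.851.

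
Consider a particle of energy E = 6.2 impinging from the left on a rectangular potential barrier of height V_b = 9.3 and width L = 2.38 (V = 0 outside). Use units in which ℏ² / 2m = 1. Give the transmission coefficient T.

E < V_b: inside the barrier ψ ∝ e^{±κx} with κ = √(2m(V_b − E))/ℏ = 1.761.
κL = 4.190, sinh(κL) = 33.02.
Matching ψ, ψ′ at both faces gives T = [1 + V_b² sinh²(κL) / (4E(V_b − E))]⁻¹ = 1/1227 = 0.000815.

T = 0.000815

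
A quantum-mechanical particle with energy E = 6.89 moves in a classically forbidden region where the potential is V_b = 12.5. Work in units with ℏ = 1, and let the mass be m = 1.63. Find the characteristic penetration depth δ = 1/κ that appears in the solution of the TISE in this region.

δ = 0.234

Since E < V_b the TISE in this region is ψ'' = κ²ψ with κ = √(2m(V_b − E))/ℏ.
κ = √(2 × 1.63 × 5.61) = 4.277. The penetration depth is δ = 1/κ = 0.234.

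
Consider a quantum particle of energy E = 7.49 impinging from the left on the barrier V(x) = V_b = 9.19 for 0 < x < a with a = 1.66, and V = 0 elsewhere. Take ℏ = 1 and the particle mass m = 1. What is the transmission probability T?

E < V_b: inside the barrier ψ ∝ e^{±κx} with κ = √(2m(V_b − E))/ℏ = 1.844.
κa = 3.061, sinh(κa) = 10.65.
The exact tunnelling result is T⁻¹ = 1 + V_b² sinh²(κa) / [4E(V_b − E)] = 189.1, so T = 0.00529.

T = 0.00529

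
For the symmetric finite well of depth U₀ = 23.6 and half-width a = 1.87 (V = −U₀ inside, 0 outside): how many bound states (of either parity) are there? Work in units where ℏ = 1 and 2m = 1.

The dimensionless depth is z₀ = a√(2mU₀)/ℏ = 1.87 × √(23.60) = 9.084.
A new bound state (alternating even/odd) appears each time z₀ passes a multiple of π/2, so N = ⌊2z₀/π⌋ + 1 = ⌊5.783⌋ + 1 = 6.

N = 6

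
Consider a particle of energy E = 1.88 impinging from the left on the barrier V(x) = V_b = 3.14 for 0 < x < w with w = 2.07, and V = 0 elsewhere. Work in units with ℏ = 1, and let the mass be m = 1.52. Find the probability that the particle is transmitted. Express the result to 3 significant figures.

T = 0.00116

E < V_b: inside the barrier ψ ∝ e^{±κx} with κ = √(2m(V_b − E))/ℏ = 1.957.
κw = 4.051, sinh(κw) = 28.73.
Matching ψ, ψ′ at both faces gives T = [1 + V_b² sinh²(κw) / (4E(V_b − E))]⁻¹ = 1/859.7 = 0.00116.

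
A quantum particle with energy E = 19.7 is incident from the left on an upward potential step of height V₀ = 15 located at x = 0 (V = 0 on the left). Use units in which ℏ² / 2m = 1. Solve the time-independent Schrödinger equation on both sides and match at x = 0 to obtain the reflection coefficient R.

R = 0.118

On each side the TISE gives plane waves with k = √(2m(E − V))/ℏ: k₁ = √(2·½·19.7) = 4.438, k₂ = √(2·½·4.7) = 2.168.
Continuity of ψ and ψ′ at the step yields the reflection amplitude r = (k₁ − k₂)/(k₁ + k₂) = 0.3437; thus R = |r|² = 0.1181, T = 0.8819.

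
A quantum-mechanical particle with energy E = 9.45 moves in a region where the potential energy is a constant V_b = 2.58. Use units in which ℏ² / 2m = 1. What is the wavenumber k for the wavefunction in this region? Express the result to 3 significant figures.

k = 2.62

With E > V_b the solution is oscillatory, ψ ∝ e^{±ikx} with k = √(2m(E − V_b))/ℏ.
k = √(2 × 0.5 × 6.87) = 2.621.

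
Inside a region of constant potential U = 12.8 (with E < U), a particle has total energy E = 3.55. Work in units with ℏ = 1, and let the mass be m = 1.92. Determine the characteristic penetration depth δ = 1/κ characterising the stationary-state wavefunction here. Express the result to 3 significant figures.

Since E < U the TISE in this region is ψ'' = κ²ψ with κ = √(2m(U − E))/ℏ.
κ = √(2 × 1.92 × 9.25) = 5.960. The penetration depth is δ = 1/κ = 0.168.

δ = 0.168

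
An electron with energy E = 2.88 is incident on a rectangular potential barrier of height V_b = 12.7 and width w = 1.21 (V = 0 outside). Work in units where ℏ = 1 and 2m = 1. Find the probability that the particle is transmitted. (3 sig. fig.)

Since E < V_b the interior solution is evanescent with decay constant κ = √(2m(V_b − E))/ℏ = 3.134.
κw = 3.792, sinh(κw) = 22.16.
The exact tunnelling result is T⁻¹ = 1 + V_b² sinh²(κw) / [4E(V_b − E)] = 700.9, so T = 0.00143.

T = 0.00143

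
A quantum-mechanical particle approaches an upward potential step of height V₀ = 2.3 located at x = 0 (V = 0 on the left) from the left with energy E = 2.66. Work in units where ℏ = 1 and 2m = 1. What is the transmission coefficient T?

T = 0.786

The wavenumbers are k₁ = √(2mE)/ℏ = 1.631 on the left and k₂ = √(2m(E − V₀))/ℏ = 0.6000 on the right.
Continuity of ψ and ψ′ at the step yields the reflection amplitude r = (k₁ − k₂)/(k₁ + k₂) = 0.4621; thus R = |r|² = 0.2135, T = 0.7865.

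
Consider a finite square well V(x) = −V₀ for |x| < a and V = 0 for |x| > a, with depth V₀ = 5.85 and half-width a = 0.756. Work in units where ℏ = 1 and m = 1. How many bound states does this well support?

Define the well-strength parameter z₀ = (a/ℏ)√(2mV₀) = 0.756 × √(2·1·5.85) = 2.586.
The even/odd transcendental equations gain one root per π/2 in z₀, giving N = 1 + ⌊2z₀/π⌋ = 1 + ⌊1.646⌋ = 2.

N = 2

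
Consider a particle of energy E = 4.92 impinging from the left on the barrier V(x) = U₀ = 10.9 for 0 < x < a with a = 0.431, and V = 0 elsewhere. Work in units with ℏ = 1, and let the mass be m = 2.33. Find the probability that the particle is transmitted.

Since E < U₀ the interior solution is evanescent with decay constant κ = √(2m(U₀ − E))/ℏ = 5.279.
κa = 2.275, sinh(κa) = 4.814.
Matching ψ, ψ′ at both faces gives T = [1 + U₀² sinh²(κa) / (4E(U₀ − E))]⁻¹ = 1/24.39 = 0.0410.

T = 0.0410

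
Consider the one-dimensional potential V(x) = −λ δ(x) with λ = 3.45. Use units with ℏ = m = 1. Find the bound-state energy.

E = -5.95

For x ≠ 0 the bound state is ψ ∝ e^{−κ|x|}; integrating the TISE across the delta gives the cusp condition 2κ = 2mλ/ℏ², so κ = 3.450.
Then E = −ℏ²κ²/(2m) = −mλ²/(2ℏ²) = -5.951.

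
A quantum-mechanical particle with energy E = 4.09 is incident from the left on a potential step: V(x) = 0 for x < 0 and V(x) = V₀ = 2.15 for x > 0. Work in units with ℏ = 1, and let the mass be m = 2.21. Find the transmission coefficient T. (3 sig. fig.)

T = 0.966

On each side the TISE gives plane waves with k = √(2m(E − V))/ℏ: k₁ = √(2·2.21·4.09) = 4.252, k₂ = √(2·2.21·1.94) = 2.928.
Continuity of ψ and ψ′ at the step yields the reflection amplitude r = (k₁ − k₂)/(k₁ + k₂) = 0.1843; thus R = |r|² = 0.03398, T = 0.9660.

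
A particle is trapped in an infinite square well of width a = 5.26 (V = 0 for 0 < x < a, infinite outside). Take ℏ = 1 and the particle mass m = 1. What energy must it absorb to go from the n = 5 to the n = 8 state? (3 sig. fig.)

ΔE = 6.96

E_n = n²π²ℏ²/(2ma²), so ΔE = (8² − 5²) π²ℏ²/(2ma²).
ΔE = 39 × π² / (2 × 1 × 5.26²) = 6.956.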